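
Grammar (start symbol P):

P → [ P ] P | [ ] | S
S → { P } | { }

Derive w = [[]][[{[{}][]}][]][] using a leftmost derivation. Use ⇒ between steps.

P ⇒ [P]P   [P → [ P ] P]
[P]P ⇒ [[]]P   [P → [ ]]
[[]]P ⇒ [[]][P]P   [P → [ P ] P]
[[]][P]P ⇒ [[]][[P]P]P   [P → [ P ] P]
[[]][[P]P]P ⇒ [[]][[S]P]P   [P → S]
[[]][[S]P]P ⇒ [[]][[{P}]P]P   [S → { P }]
[[]][[{P}]P]P ⇒ [[]][[{[P]P}]P]P   [P → [ P ] P]
[[]][[{[P]P}]P]P ⇒ [[]][[{[S]P}]P]P   [P → S]
[[]][[{[S]P}]P]P ⇒ [[]][[{[{}]P}]P]P   [S → { }]
[[]][[{[{}]P}]P]P ⇒ [[]][[{[{}][]}]P]P   [P → [ ]]
[[]][[{[{}][]}]P]P ⇒ [[]][[{[{}][]}][]]P   [P → [ ]]
[[]][[{[{}][]}][]]P ⇒ [[]][[{[{}][]}][]][]   [P → [ ]]

P ⇒ [P]P ⇒ [[]]P ⇒ [[]][P]P ⇒ [[]][[P]P]P ⇒ [[]][[S]P]P ⇒ [[]][[{P}]P]P ⇒ [[]][[{[P]P}]P]P ⇒ [[]][[{[S]P}]P]P ⇒ [[]][[{[{}]P}]P]P ⇒ [[]][[{[{}][]}]P]P ⇒ [[]][[{[{}][]}][]]P ⇒ [[]][[{[{}][]}][]][]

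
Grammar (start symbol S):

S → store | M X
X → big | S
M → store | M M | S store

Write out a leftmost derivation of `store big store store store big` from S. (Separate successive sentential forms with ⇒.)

S ⇒ M X ⇒ M M X ⇒ M M M X ⇒ S store M M X ⇒ M X store M M X ⇒ store X store M M X ⇒ store big store M M X ⇒ store big store store M X ⇒ store big store store store X ⇒ store big store store store big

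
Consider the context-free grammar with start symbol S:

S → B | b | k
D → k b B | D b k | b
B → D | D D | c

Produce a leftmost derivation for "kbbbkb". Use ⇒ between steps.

S ⇒ B   [S → B]
B ⇒ DD   [B → D D]
DD ⇒ kbBD   [D → k b B]
kbBD ⇒ kbDD   [B → D]
kbDD ⇒ kbDbkD   [D → D b k]
kbDbkD ⇒ kbbbkD   [D → b]
kbbbkD ⇒ kbbbkb   [D → b]

S⇒B⇒DD⇒kbBD⇒kbDD⇒kbDbkD⇒kbbbkD⇒kbbbkb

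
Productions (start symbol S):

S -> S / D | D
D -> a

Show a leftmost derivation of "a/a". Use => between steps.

S => S/D => D/D => a/D => a/a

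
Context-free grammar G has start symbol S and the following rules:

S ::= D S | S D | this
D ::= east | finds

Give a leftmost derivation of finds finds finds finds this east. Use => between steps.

S => S D   [S ::= S D]
S D => D S D   [S ::= D S]
D S D => finds S D   [D ::= finds]
finds S D => finds D S D   [S ::= D S]
finds D S D => finds finds S D   [D ::= finds]
finds finds S D => finds finds D S D   [S ::= D S]
finds finds D S D => finds finds finds S D   [D ::= finds]
finds finds finds S D => finds finds finds D S D   [S ::= D S]
finds finds finds D S D => finds finds finds finds S D   [D ::= finds]
finds finds finds finds S D => finds finds finds finds this D   [S ::= this]
finds finds finds finds this D => finds finds finds finds this east   [D ::= east]

S => S D => D S D => finds S D => finds D S D => finds finds S D => finds finds D S D => finds finds finds S D => finds finds finds D S D => finds finds finds finds S D => finds finds finds finds this D => finds finds finds finds this east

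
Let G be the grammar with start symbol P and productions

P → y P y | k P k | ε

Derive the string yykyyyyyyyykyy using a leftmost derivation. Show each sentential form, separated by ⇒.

P ⇒ yPy ⇒ yyPyy ⇒ yykPkyy ⇒ yykyPykyy ⇒ yykyyPyykyy ⇒ yykyyyPyyykyy ⇒ yykyyyyPyyyykyy ⇒ yykyyyyyyyykyy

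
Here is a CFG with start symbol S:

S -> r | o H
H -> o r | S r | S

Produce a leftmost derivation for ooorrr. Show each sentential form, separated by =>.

S=>oH=>oS=>ooH=>ooSr=>oooHr=>oooSrr=>ooorrr

S => oH   [S -> o H]
oH => oS   [H -> S]
oS => ooH   [S -> o H]
ooH => ooSr   [H -> S r]
ooSr => oooHr   [S -> o H]
oooHr => oooSrr   [H -> S r]
oooSrr => ooorrr   [S -> r]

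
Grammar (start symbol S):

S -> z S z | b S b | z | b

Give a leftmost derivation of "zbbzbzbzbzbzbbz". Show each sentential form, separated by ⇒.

S ⇒ zSz   [S -> z S z]
zSz ⇒ zbSbz   [S -> b S b]
zbSbz ⇒ zbbSbbz   [S -> b S b]
zbbSbbz ⇒ zbbzSzbbz   [S -> z S z]
zbbzSzbbz ⇒ zbbzbSbzbbz   [S -> b S b]
zbbzbSbzbbz ⇒ zbbzbzSzbzbbz   [S -> z S z]
zbbzbzSzbzbbz ⇒ zbbzbzbSbzbzbbz   [S -> b S b]
zbbzbzbSbzbzbbz ⇒ zbbzbzbzbzbzbbz   [S -> z]

S ⇒ zSz ⇒ zbSbz ⇒ zbbSbbz ⇒ zbbzSzbbz ⇒ zbbzbSbzbbz ⇒ zbbzbzSzbzbbz ⇒ zbbzbzbSbzbzbbz ⇒ zbbzbzbzbzbzbbz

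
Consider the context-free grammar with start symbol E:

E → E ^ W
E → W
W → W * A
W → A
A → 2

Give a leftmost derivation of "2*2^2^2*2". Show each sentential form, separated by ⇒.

E ⇒ E^W ⇒ E^W^W ⇒ W^W^W ⇒ W*A^W^W ⇒ A*A^W^W ⇒ 2*A^W^W ⇒ 2*2^W^W ⇒ 2*2^A^W ⇒ 2*2^2^W ⇒ 2*2^2^W*A ⇒ 2*2^2^A*A ⇒ 2*2^2^2*A ⇒ 2*2^2^2*2

E ⇒ E^W   [E → E ^ W]
E^W ⇒ E^W^W   [E → E ^ W]
E^W^W ⇒ W^W^W   [E → W]
W^W^W ⇒ W*A^W^W   [W → W * A]
W*A^W^W ⇒ A*A^W^W   [W → A]
A*A^W^W ⇒ 2*A^W^W   [A → 2]
2*A^W^W ⇒ 2*2^W^W   [A → 2]
2*2^W^W ⇒ 2*2^A^W   [W → A]
2*2^A^W ⇒ 2*2^2^W   [A → 2]
2*2^2^W ⇒ 2*2^2^W*A   [W → W * A]
2*2^2^W*A ⇒ 2*2^2^A*A   [W → A]
2*2^2^A*A ⇒ 2*2^2^2*A   [A → 2]
2*2^2^2*A ⇒ 2*2^2^2*2   [A → 2]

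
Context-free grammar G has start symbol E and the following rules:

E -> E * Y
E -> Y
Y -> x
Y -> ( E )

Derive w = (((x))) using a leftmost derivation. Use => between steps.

E => Y   [E -> Y]
Y => (E)   [Y -> ( E )]
(E) => (Y)   [E -> Y]
(Y) => ((E))   [Y -> ( E )]
((E)) => ((Y))   [E -> Y]
((Y)) => (((E)))   [Y -> ( E )]
(((E))) => (((Y)))   [E -> Y]
(((Y))) => (((x)))   [Y -> x]

E => Y => (E) => (Y) => ((E)) => ((Y)) => (((E))) => (((Y))) => (((x)))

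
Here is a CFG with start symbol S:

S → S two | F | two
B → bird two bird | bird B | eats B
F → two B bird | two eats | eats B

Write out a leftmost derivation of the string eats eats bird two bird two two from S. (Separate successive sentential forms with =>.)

S => S two => S two two => F two two => eats B two two => eats eats B two two => eats eats bird two bird two two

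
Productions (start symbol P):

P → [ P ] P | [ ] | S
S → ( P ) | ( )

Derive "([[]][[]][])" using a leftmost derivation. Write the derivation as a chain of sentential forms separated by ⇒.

P ⇒ S ⇒ (P) ⇒ ([P]P) ⇒ ([[]]P) ⇒ ([[]][P]P) ⇒ ([[]][[]]P) ⇒ ([[]][[]][])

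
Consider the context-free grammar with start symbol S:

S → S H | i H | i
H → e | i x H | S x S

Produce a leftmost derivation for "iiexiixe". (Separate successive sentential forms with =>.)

S => SH   [S → S H]
SH => iHH   [S → i H]
iHH => iSxSH   [H → S x S]
iSxSH => iSHxSH   [S → S H]
iSHxSH => iiHxSH   [S → i]
iiHxSH => iiexSH   [H → e]
iiexSH => iiexiH   [S → i]
iiexiH => iiexiixH   [H → i x H]
iiexiixH => iiexiixe   [H → e]

S => SH => iHH => iSxSH => iSHxSH => iiHxSH => iiexSH => iiexiH => iiexiixH => iiexiixe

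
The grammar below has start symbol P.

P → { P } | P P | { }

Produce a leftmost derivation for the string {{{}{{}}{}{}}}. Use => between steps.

P => {P}   [P → { P }]
{P} => {{P}}   [P → { P }]
{{P}} => {{PP}}   [P → P P]
{{PP}} => {{PPP}}   [P → P P]
{{PPP}} => {{{}PP}}   [P → { }]
{{{}PP}} => {{{}PPP}}   [P → P P]
{{{}PPP}} => {{{}{P}PP}}   [P → { P }]
{{{}{P}PP}} => {{{}{{}}PP}}   [P → { }]
{{{}{{}}PP}} => {{{}{{}}{}P}}   [P → { }]
{{{}{{}}{}P}} => {{{}{{}}{}{}}}   [P → { }]

P => {P} => {{P}} => {{PP}} => {{PPP}} => {{{}PP}} => {{{}PPP}} => {{{}{P}PP}} => {{{}{{}}PP}} => {{{}{{}}{}P}} => {{{}{{}}{}{}}}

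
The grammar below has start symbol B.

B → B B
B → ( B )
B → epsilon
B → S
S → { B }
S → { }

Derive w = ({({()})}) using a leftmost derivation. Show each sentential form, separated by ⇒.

B ⇒ (B)   [B → ( B )]
(B) ⇒ (S)   [B → S]
(S) ⇒ ({B})   [S → { B }]
({B}) ⇒ ({(B)})   [B → ( B )]
({(B)}) ⇒ ({(S)})   [B → S]
({(S)}) ⇒ ({({B})})   [S → { B }]
({({B})}) ⇒ ({({BB})})   [B → B B]
({({BB})}) ⇒ ({({BBB})})   [B → B B]
({({BBB})}) ⇒ ({({(B)BB})})   [B → ( B )]
({({(B)BB})}) ⇒ ({({()BB})})   [B → epsilon]
({({()BB})}) ⇒ ({({()B})})   [B → epsilon]
({({()B})}) ⇒ ({({()})})   [B → epsilon]

B ⇒ (B) ⇒ (S) ⇒ ({B}) ⇒ ({(B)}) ⇒ ({(S)}) ⇒ ({({B})}) ⇒ ({({BB})}) ⇒ ({({BBB})}) ⇒ ({({(B)BB})}) ⇒ ({({()BB})}) ⇒ ({({()B})}) ⇒ ({({()})})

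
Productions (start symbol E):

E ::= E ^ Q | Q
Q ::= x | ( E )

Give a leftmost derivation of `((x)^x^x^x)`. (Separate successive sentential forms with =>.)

E => Q   [E ::= Q]
Q => (E)   [Q ::= ( E )]
(E) => (E^Q)   [E ::= E ^ Q]
(E^Q) => (E^Q^Q)   [E ::= E ^ Q]
(E^Q^Q) => (E^Q^Q^Q)   [E ::= E ^ Q]
(E^Q^Q^Q) => (Q^Q^Q^Q)   [E ::= Q]
(Q^Q^Q^Q) => ((E)^Q^Q^Q)   [Q ::= ( E )]
((E)^Q^Q^Q) => ((Q)^Q^Q^Q)   [E ::= Q]
((Q)^Q^Q^Q) => ((x)^Q^Q^Q)   [Q ::= x]
((x)^Q^Q^Q) => ((x)^x^Q^Q)   [Q ::= x]
((x)^x^Q^Q) => ((x)^x^x^Q)   [Q ::= x]
((x)^x^x^Q) => ((x)^x^x^x)   [Q ::= x]

E => Q => (E) => (E^Q) => (E^Q^Q) => (E^Q^Q^Q) => (Q^Q^Q^Q) => ((E)^Q^Q^Q) => ((Q)^Q^Q^Q) => ((x)^Q^Q^Q) => ((x)^x^Q^Q) => ((x)^x^x^Q) => ((x)^x^x^x)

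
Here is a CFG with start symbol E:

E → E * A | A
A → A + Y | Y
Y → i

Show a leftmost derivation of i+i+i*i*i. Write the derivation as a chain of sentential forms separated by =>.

E=>E*A=>E*A*A=>A*A*A=>A+Y*A*A=>A+Y+Y*A*A=>Y+Y+Y*A*A=>i+Y+Y*A*A=>i+i+Y*A*A=>i+i+i*A*A=>i+i+i*Y*A=>i+i+i*i*A=>i+i+i*i*Y=>i+i+i*i*i

E => E*A   [E → E * A]
E*A => E*A*A   [E → E * A]
E*A*A => A*A*A   [E → A]
A*A*A => A+Y*A*A   [A → A + Y]
A+Y*A*A => A+Y+Y*A*A   [A → A + Y]
A+Y+Y*A*A => Y+Y+Y*A*A   [A → Y]
Y+Y+Y*A*A => i+Y+Y*A*A   [Y → i]
i+Y+Y*A*A => i+i+Y*A*A   [Y → i]
i+i+Y*A*A => i+i+i*A*A   [Y → i]
i+i+i*A*A => i+i+i*Y*A   [A → Y]
i+i+i*Y*A => i+i+i*i*A   [Y → i]
i+i+i*i*A => i+i+i*i*Y   [A → Y]
i+i+i*i*Y => i+i+i*i*i   [Y → i]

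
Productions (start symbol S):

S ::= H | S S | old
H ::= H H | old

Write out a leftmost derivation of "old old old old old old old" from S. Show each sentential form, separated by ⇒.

S ⇒ S S ⇒ S S S ⇒ S S S S ⇒ old S S S ⇒ old S S S S ⇒ old H S S S ⇒ old H H S S S ⇒ old H H H S S S ⇒ old old H H S S S ⇒ old old old H S S S ⇒ old old old old S S S ⇒ old old old old old S S ⇒ old old old old old old S ⇒ old old old old old old old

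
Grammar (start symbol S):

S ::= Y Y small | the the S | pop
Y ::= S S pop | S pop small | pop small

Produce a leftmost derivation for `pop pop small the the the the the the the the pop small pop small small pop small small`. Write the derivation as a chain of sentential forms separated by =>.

S => Y Y small   [S ::= Y Y small]
Y Y small => S pop small Y small   [Y ::= S pop small]
S pop small Y small => pop pop small Y small   [S ::= pop]
pop pop small Y small => pop pop small S pop small small   [Y ::= S pop small]
pop pop small S pop small small => pop pop small the the S pop small small   [S ::= the the S]
pop pop small the the S pop small small => pop pop small the the the the S pop small small   [S ::= the the S]
pop pop small the the the the S pop small small => pop pop small the the the the the the S pop small small   [S ::= the the S]
pop pop small the the the the the the S pop small small => pop pop small the the the the the the the the S pop small small   [S ::= the the S]
pop pop small the the the the the the the the S pop small small => pop pop small the the the the the the the the Y Y small pop small small   [S ::= Y Y small]
pop pop small the the the the the the the the Y Y small pop small small => pop pop small the the the the the the the the pop small Y small pop small small   [Y ::= pop small]
pop pop small the the the the the the the the pop small Y small pop small small => pop pop small the the the the the the the the pop small pop small small pop small small   [Y ::= pop small]

S => Y Y small => S pop small Y small => pop pop small Y small => pop pop small S pop small small => pop pop small the the S pop small small => pop pop small the the the the S pop small small => pop pop small the the the the the the S pop small small => pop pop small the the the the the the the the S pop small small => pop pop small the the the the the the the the Y Y small pop small small => pop pop small the the the the the the the the pop small Y small pop small small => pop pop small the the the the the the the the pop small pop small small pop small small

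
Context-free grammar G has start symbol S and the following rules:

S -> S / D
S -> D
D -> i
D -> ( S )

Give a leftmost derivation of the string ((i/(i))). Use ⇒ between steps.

S ⇒ D   [S -> D]
D ⇒ (S)   [D -> ( S )]
(S) ⇒ (D)   [S -> D]
(D) ⇒ ((S))   [D -> ( S )]
((S)) ⇒ ((S/D))   [S -> S / D]
((S/D)) ⇒ ((D/D))   [S -> D]
((D/D)) ⇒ ((i/D))   [D -> i]
((i/D)) ⇒ ((i/(S)))   [D -> ( S )]
((i/(S))) ⇒ ((i/(D)))   [S -> D]
((i/(D))) ⇒ ((i/(i)))   [D -> i]

S⇒D⇒(S)⇒(D)⇒((S))⇒((S/D))⇒((D/D))⇒((i/D))⇒((i/(S)))⇒((i/(D)))⇒((i/(i)))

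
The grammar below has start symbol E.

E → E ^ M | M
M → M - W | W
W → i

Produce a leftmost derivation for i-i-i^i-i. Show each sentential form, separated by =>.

E => E^M   [E → E ^ M]
E^M => M^M   [E → M]
M^M => M-W^M   [M → M - W]
M-W^M => M-W-W^M   [M → M - W]
M-W-W^M => W-W-W^M   [M → W]
W-W-W^M => i-W-W^M   [W → i]
i-W-W^M => i-i-W^M   [W → i]
i-i-W^M => i-i-i^M   [W → i]
i-i-i^M => i-i-i^M-W   [M → M - W]
i-i-i^M-W => i-i-i^W-W   [M → W]
i-i-i^W-W => i-i-i^i-W   [W → i]
i-i-i^i-W => i-i-i^i-i   [W → i]

E=>E^M=>M^M=>M-W^M=>M-W-W^M=>W-W-W^M=>i-W-W^M=>i-i-W^M=>i-i-i^M=>i-i-i^M-W=>i-i-i^W-W=>i-i-i^i-W=>i-i-i^i-i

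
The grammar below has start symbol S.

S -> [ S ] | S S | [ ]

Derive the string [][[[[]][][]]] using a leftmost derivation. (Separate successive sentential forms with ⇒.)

S ⇒ SS   [S -> S S]
SS ⇒ []S   [S -> [ ]]
[]S ⇒ [][S]   [S -> [ S ]]
[][S] ⇒ [][[S]]   [S -> [ S ]]
[][[S]] ⇒ [][[SS]]   [S -> S S]
[][[SS]] ⇒ [][[[S]S]]   [S -> [ S ]]
[][[[S]S]] ⇒ [][[[[]]S]]   [S -> [ ]]
[][[[[]]S]] ⇒ [][[[[]]SS]]   [S -> S S]
[][[[[]]SS]] ⇒ [][[[[]][]S]]   [S -> [ ]]
[][[[[]][]S]] ⇒ [][[[[]][][]]]   [S -> [ ]]

S⇒SS⇒[]S⇒[][S]⇒[][[S]]⇒[][[SS]]⇒[][[[S]S]]⇒[][[[[]]S]]⇒[][[[[]]SS]]⇒[][[[[]][]S]]⇒[][[[[]][][]]]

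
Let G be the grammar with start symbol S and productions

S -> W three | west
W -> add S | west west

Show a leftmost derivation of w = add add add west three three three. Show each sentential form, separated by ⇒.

S ⇒ W three ⇒ add S three ⇒ add W three three ⇒ add add S three three ⇒ add add W three three three ⇒ add add add S three three three ⇒ add add add west three three three

S ⇒ W three   [S -> W three]
W three ⇒ add S three   [W -> add S]
add S three ⇒ add W three three   [S -> W three]
add W three three ⇒ add add S three three   [W -> add S]
add add S three three ⇒ add add W three three three   [S -> W three]
add add W three three three ⇒ add add add S three three three   [W -> add S]
add add add S three three three ⇒ add add add west three three three   [S -> west]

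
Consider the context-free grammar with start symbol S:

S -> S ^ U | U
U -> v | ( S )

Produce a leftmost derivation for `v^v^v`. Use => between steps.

S => S^U   [S -> S ^ U]
S^U => S^U^U   [S -> S ^ U]
S^U^U => U^U^U   [S -> U]
U^U^U => v^U^U   [U -> v]
v^U^U => v^v^U   [U -> v]
v^v^U => v^v^v   [U -> v]

S=>S^U=>S^U^U=>U^U^U=>v^U^U=>v^v^U=>v^v^v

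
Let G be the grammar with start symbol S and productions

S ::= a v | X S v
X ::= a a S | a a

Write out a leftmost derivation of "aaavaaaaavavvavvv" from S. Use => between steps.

S => XSv => aaSSv => aaavSv => aaavXSvv => aaavaaSSvv => aaavaaXSvSvv => aaavaaaaSSvSvv => aaavaaaaavSvSvv => aaavaaaaavavvSvv => aaavaaaaavavvavvv

S => XSv   [S ::= X S v]
XSv => aaSSv   [X ::= a a S]
aaSSv => aaavSv   [S ::= a v]
aaavSv => aaavXSvv   [S ::= X S v]
aaavXSvv => aaavaaSSvv   [X ::= a a S]
aaavaaSSvv => aaavaaXSvSvv   [S ::= X S v]
aaavaaXSvSvv => aaavaaaaSSvSvv   [X ::= a a S]
aaavaaaaSSvSvv => aaavaaaaavSvSvv   [S ::= a v]
aaavaaaaavSvSvv => aaavaaaaavavvSvv   [S ::= a v]
aaavaaaaavavvSvv => aaavaaaaavavvavvv   [S ::= a v]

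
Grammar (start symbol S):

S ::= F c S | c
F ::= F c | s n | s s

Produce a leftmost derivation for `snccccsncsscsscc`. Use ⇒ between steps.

S ⇒ FcS ⇒ FccS ⇒ FcccS ⇒ FccccS ⇒ snccccS ⇒ snccccFcS ⇒ snccccsncS ⇒ snccccsncFcS ⇒ snccccsncsscS ⇒ snccccsncsscFcS ⇒ snccccsncsscsscS ⇒ snccccsncsscsscc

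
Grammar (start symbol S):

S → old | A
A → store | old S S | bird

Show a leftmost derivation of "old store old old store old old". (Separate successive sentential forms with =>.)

S => A => old S S => old A S => old store S => old store A => old store old S S => old store old A S => old store old old S S S => old store old old A S S => old store old old store S S => old store old old store old S => old store old old store old old

S => A   [S → A]
A => old S S   [A → old S S]
old S S => old A S   [S → A]
old A S => old store S   [A → store]
old store S => old store A   [S → A]
old store A => old store old S S   [A → old S S]
old store old S S => old store old A S   [S → A]
old store old A S => old store old old S S S   [A → old S S]
old store old old S S S => old store old old A S S   [S → A]
old store old old A S S => old store old old store S S   [A → store]
old store old old store S S => old store old old store old S   [S → old]
old store old old store old S => old store old old store old old   [S → old]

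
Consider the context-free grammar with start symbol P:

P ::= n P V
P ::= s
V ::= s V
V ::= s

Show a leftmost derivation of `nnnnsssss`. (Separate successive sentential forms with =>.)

P => nPV => nnPVV => nnnPVVV => nnnnPVVVV => nnnnsVVVV => nnnnssVVV => nnnnsssVV => nnnnssssV => nnnnsssss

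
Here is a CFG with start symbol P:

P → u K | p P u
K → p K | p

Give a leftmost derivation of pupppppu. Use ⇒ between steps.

P ⇒ pPu ⇒ puKu ⇒ pupKu ⇒ puppKu ⇒ pupppKu ⇒ puppppKu ⇒ pupppppu

P ⇒ pPu   [P → p P u]
pPu ⇒ puKu   [P → u K]
puKu ⇒ pupKu   [K → p K]
pupKu ⇒ puppKu   [K → p K]
puppKu ⇒ pupppKu   [K → p K]
pupppKu ⇒ puppppKu   [K → p K]
puppppKu ⇒ pupppppu   [K → p]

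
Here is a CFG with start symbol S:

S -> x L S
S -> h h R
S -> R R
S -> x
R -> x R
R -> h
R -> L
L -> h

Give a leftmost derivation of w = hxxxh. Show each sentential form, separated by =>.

S => RR => LR => hR => hxR => hxxR => hxxxR => hxxxh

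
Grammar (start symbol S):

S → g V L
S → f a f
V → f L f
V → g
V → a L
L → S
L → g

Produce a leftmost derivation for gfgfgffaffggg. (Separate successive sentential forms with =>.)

S => gVL => gfLfL => gfgfL => gfgfS => gfgfgVL => gfgfgfLfL => gfgfgfSfL => gfgfgffaffL => gfgfgffaffS => gfgfgffaffgVL => gfgfgffaffggL => gfgfgffaffggg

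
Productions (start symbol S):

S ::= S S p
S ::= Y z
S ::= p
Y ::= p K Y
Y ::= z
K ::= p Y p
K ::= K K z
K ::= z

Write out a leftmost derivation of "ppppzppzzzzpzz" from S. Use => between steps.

S => Yz   [S ::= Y z]
Yz => pKYz   [Y ::= p K Y]
pKYz => ppYpYz   [K ::= p Y p]
ppYpYz => pppKYpYz   [Y ::= p K Y]
pppKYpYz => ppppYpYpYz   [K ::= p Y p]
ppppYpYpYz => ppppzpYpYz   [Y ::= z]
ppppzpYpYz => ppppzppKYpYz   [Y ::= p K Y]
ppppzppKYpYz => ppppzppKKzYpYz   [K ::= K K z]
ppppzppKKzYpYz => ppppzppzKzYpYz   [K ::= z]
ppppzppzKzYpYz => ppppzppzzzYpYz   [K ::= z]
ppppzppzzzYpYz => ppppzppzzzzpYz   [Y ::= z]
ppppzppzzzzpYz => ppppzppzzzzpzz   [Y ::= z]

S => Yz => pKYz => ppYpYz => pppKYpYz => ppppYpYpYz => ppppzpYpYz => ppppzppKYpYz => ppppzppKKzYpYz => ppppzppzKzYpYz => ppppzppzzzYpYz => ppppzppzzzzpYz => ppppzppzzzzpzz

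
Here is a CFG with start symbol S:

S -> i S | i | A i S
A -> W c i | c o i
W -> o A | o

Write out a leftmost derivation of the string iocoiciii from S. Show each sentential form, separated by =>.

S => iS => iAiS => iWciiS => ioAciiS => iocoiciiS => iocoiciii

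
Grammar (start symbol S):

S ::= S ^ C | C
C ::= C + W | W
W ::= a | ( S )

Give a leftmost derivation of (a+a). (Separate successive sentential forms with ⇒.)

S ⇒ C ⇒ W ⇒ (S) ⇒ (C) ⇒ (C+W) ⇒ (W+W) ⇒ (a+W) ⇒ (a+a)

S ⇒ C   [S ::= C]
C ⇒ W   [C ::= W]
W ⇒ (S)   [W ::= ( S )]
(S) ⇒ (C)   [S ::= C]
(C) ⇒ (C+W)   [C ::= C + W]
(C+W) ⇒ (W+W)   [C ::= W]
(W+W) ⇒ (a+W)   [W ::= a]
(a+W) ⇒ (a+a)   [W ::= a]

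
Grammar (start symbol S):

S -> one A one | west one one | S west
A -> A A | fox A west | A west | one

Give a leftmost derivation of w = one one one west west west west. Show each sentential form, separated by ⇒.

S ⇒ S west   [S -> S west]
S west ⇒ S west west   [S -> S west]
S west west ⇒ S west west west   [S -> S west]
S west west west ⇒ S west west west west   [S -> S west]
S west west west west ⇒ one A one west west west west   [S -> one A one]
one A one west west west west ⇒ one one one west west west west   [A -> one]

S ⇒ S west ⇒ S west west ⇒ S west west west ⇒ S west west west west ⇒ one A one west west west west ⇒ one one one west west west west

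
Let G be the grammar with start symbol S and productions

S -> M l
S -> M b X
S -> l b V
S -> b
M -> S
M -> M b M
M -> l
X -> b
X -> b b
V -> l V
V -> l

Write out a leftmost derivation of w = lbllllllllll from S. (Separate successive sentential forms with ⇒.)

S ⇒ lbV ⇒ lblV ⇒ lbllV ⇒ lblllV ⇒ lbllllV ⇒ lblllllV ⇒ lbllllllV ⇒ lblllllllV ⇒ lbllllllllV ⇒ lblllllllllV ⇒ lbllllllllll

S ⇒ lbV   [S -> l b V]
lbV ⇒ lblV   [V -> l V]
lblV ⇒ lbllV   [V -> l V]
lbllV ⇒ lblllV   [V -> l V]
lblllV ⇒ lbllllV   [V -> l V]
lbllllV ⇒ lblllllV   [V -> l V]
lblllllV ⇒ lbllllllV   [V -> l V]
lbllllllV ⇒ lblllllllV   [V -> l V]
lblllllllV ⇒ lbllllllllV   [V -> l V]
lbllllllllV ⇒ lblllllllllV   [V -> l V]
lblllllllllV ⇒ lbllllllllll   [V -> l]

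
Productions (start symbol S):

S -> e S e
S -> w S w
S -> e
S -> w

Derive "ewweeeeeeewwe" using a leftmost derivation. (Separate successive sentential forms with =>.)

S => eSe => ewSwe => ewwSwwe => ewweSewwe => ewweeSeewwe => ewweeeSeeewwe => ewweeeeeeewwe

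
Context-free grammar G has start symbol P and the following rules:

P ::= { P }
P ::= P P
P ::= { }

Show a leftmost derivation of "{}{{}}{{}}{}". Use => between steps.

P => PP => PPP => PPPP => {}PPP => {}{P}PP => {}{{}}PP => {}{{}}{P}P => {}{{}}{{}}P => {}{{}}{{}}{}

P => PP   [P ::= P P]
PP => PPP   [P ::= P P]
PPP => PPPP   [P ::= P P]
PPPP => {}PPP   [P ::= { }]
{}PPP => {}{P}PP   [P ::= { P }]
{}{P}PP => {}{{}}PP   [P ::= { }]
{}{{}}PP => {}{{}}{P}P   [P ::= { P }]
{}{{}}{P}P => {}{{}}{{}}P   [P ::= { }]
{}{{}}{{}}P => {}{{}}{{}}{}   [P ::= { }]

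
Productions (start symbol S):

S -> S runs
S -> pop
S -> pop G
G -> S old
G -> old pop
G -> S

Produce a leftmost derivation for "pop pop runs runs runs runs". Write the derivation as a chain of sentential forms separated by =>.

S => pop G => pop S => pop S runs => pop S runs runs => pop S runs runs runs => pop S runs runs runs runs => pop pop runs runs runs runs

S => pop G   [S -> pop G]
pop G => pop S   [G -> S]
pop S => pop S runs   [S -> S runs]
pop S runs => pop S runs runs   [S -> S runs]
pop S runs runs => pop S runs runs runs   [S -> S runs]
pop S runs runs runs => pop S runs runs runs runs   [S -> S runs]
pop S runs runs runs runs => pop pop runs runs runs runs   [S -> pop]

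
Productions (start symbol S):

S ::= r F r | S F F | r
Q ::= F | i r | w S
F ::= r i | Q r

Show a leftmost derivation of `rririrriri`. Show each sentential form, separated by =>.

S=>SFF=>SFFFF=>rFFFF=>rriFFF=>rriQrFF=>rriFrFF=>rririrFF=>rririrriF=>rririrriri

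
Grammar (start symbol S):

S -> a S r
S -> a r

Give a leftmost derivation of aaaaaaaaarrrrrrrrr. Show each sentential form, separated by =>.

S => aSr   [S -> a S r]
aSr => aaSrr   [S -> a S r]
aaSrr => aaaSrrr   [S -> a S r]
aaaSrrr => aaaaSrrrr   [S -> a S r]
aaaaSrrrr => aaaaaSrrrrr   [S -> a S r]
aaaaaSrrrrr => aaaaaaSrrrrrr   [S -> a S r]
aaaaaaSrrrrrr => aaaaaaaSrrrrrrr   [S -> a S r]
aaaaaaaSrrrrrrr => aaaaaaaaSrrrrrrrr   [S -> a S r]
aaaaaaaaSrrrrrrrr => aaaaaaaaarrrrrrrrr   [S -> a r]

S => aSr => aaSrr => aaaSrrr => aaaaSrrrr => aaaaaSrrrrr => aaaaaaSrrrrrr => aaaaaaaSrrrrrrr => aaaaaaaaSrrrrrrrr => aaaaaaaaarrrrrrrrr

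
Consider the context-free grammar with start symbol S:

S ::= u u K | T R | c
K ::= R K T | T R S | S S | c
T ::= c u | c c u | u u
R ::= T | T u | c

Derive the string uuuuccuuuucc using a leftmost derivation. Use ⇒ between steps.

S⇒uuK⇒uuSS⇒uuuuKS⇒uuuuTRSS⇒uuuuccuRSS⇒uuuuccuTuSS⇒uuuuccuuuuSS⇒uuuuccuuuucS⇒uuuuccuuuucc

S ⇒ uuK   [S ::= u u K]
uuK ⇒ uuSS   [K ::= S S]
uuSS ⇒ uuuuKS   [S ::= u u K]
uuuuKS ⇒ uuuuTRSS   [K ::= T R S]
uuuuTRSS ⇒ uuuuccuRSS   [T ::= c c u]
uuuuccuRSS ⇒ uuuuccuTuSS   [R ::= T u]
uuuuccuTuSS ⇒ uuuuccuuuuSS   [T ::= u u]
uuuuccuuuuSS ⇒ uuuuccuuuucS   [S ::= c]
uuuuccuuuucS ⇒ uuuuccuuuucc   [S ::= c]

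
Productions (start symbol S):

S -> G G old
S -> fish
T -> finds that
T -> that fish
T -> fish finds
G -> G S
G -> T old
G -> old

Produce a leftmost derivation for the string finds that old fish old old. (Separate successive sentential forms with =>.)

S => G G old   [S -> G G old]
G G old => G S G old   [G -> G S]
G S G old => T old S G old   [G -> T old]
T old S G old => finds that old S G old   [T -> finds that]
finds that old S G old => finds that old fish G old   [S -> fish]
finds that old fish G old => finds that old fish old old   [G -> old]

S => G G old => G S G old => T old S G old => finds that old S G old => finds that old fish G old => finds that old fish old old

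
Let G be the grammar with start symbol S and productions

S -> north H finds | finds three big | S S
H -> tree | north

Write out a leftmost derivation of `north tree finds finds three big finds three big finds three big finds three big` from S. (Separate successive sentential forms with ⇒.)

S ⇒ S S ⇒ S S S ⇒ S S S S ⇒ S S S S S ⇒ north H finds S S S S ⇒ north tree finds S S S S ⇒ north tree finds finds three big S S S ⇒ north tree finds finds three big finds three big S S ⇒ north tree finds finds three big finds three big finds three big S ⇒ north tree finds finds three big finds three big finds three big finds three big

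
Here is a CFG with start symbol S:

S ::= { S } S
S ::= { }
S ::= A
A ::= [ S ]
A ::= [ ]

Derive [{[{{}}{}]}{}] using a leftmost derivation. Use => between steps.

S => A => [S] => [{S}S] => [{A}S] => [{[S]}S] => [{[{S}S]}S] => [{[{{}}S]}S] => [{[{{}}{}]}S] => [{[{{}}{}]}{}]

S => A   [S ::= A]
A => [S]   [A ::= [ S ]]
[S] => [{S}S]   [S ::= { S } S]
[{S}S] => [{A}S]   [S ::= A]
[{A}S] => [{[S]}S]   [A ::= [ S ]]
[{[S]}S] => [{[{S}S]}S]   [S ::= { S } S]
[{[{S}S]}S] => [{[{{}}S]}S]   [S ::= { }]
[{[{{}}S]}S] => [{[{{}}{}]}S]   [S ::= { }]
[{[{{}}{}]}S] => [{[{{}}{}]}{}]   [S ::= { }]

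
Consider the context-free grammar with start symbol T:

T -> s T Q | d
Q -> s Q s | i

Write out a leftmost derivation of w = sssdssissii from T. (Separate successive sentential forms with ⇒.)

T⇒sTQ⇒ssTQQ⇒sssTQQQ⇒sssdQQQ⇒sssdsQsQQ⇒sssdssQssQQ⇒sssdssissQQ⇒sssdssissiQ⇒sssdssissii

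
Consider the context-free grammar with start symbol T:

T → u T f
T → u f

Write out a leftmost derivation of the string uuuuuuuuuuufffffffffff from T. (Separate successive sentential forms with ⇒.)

T ⇒ uTf   [T → u T f]
uTf ⇒ uuTff   [T → u T f]
uuTff ⇒ uuuTfff   [T → u T f]
uuuTfff ⇒ uuuuTffff   [T → u T f]
uuuuTffff ⇒ uuuuuTfffff   [T → u T f]
uuuuuTfffff ⇒ uuuuuuTffffff   [T → u T f]
uuuuuuTffffff ⇒ uuuuuuuTfffffff   [T → u T f]
uuuuuuuTfffffff ⇒ uuuuuuuuTffffffff   [T → u T f]
uuuuuuuuTffffffff ⇒ uuuuuuuuuTfffffffff   [T → u T f]
uuuuuuuuuTfffffffff ⇒ uuuuuuuuuuTffffffffff   [T → u T f]
uuuuuuuuuuTffffffffff ⇒ uuuuuuuuuuufffffffffff   [T → u f]

T ⇒ uTf ⇒ uuTff ⇒ uuuTfff ⇒ uuuuTffff ⇒ uuuuuTfffff ⇒ uuuuuuTffffff ⇒ uuuuuuuTfffffff ⇒ uuuuuuuuTffffffff ⇒ uuuuuuuuuTfffffffff ⇒ uuuuuuuuuuTffffffffff ⇒ uuuuuuuuuuufffffffffff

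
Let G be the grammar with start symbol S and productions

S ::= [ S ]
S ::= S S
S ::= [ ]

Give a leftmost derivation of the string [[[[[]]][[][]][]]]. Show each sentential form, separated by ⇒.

S ⇒ [S]   [S ::= [ S ]]
[S] ⇒ [[S]]   [S ::= [ S ]]
[[S]] ⇒ [[SS]]   [S ::= S S]
[[SS]] ⇒ [[SSS]]   [S ::= S S]
[[SSS]] ⇒ [[[S]SS]]   [S ::= [ S ]]
[[[S]SS]] ⇒ [[[[S]]SS]]   [S ::= [ S ]]
[[[[S]]SS]] ⇒ [[[[[]]]SS]]   [S ::= [ ]]
[[[[[]]]SS]] ⇒ [[[[[]]][S]S]]   [S ::= [ S ]]
[[[[[]]][S]S]] ⇒ [[[[[]]][SS]S]]   [S ::= S S]
[[[[[]]][SS]S]] ⇒ [[[[[]]][[]S]S]]   [S ::= [ ]]
[[[[[]]][[]S]S]] ⇒ [[[[[]]][[][]]S]]   [S ::= [ ]]
[[[[[]]][[][]]S]] ⇒ [[[[[]]][[][]][]]]   [S ::= [ ]]

S⇒[S]⇒[[S]]⇒[[SS]]⇒[[SSS]]⇒[[[S]SS]]⇒[[[[S]]SS]]⇒[[[[[]]]SS]]⇒[[[[[]]][S]S]]⇒[[[[[]]][SS]S]]⇒[[[[[]]][[]S]S]]⇒[[[[[]]][[][]]S]]⇒[[[[[]]][[][]][]]]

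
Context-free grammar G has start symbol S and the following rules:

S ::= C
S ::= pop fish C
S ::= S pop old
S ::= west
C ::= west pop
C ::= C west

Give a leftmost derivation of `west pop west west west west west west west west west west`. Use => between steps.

S => C => C west => C west west => C west west west => C west west west west => C west west west west west => C west west west west west west => C west west west west west west west => C west west west west west west west west => C west west west west west west west west west => C west west west west west west west west west west => west pop west west west west west west west west west west

S => C   [S ::= C]
C => C west   [C ::= C west]
C west => C west west   [C ::= C west]
C west west => C west west west   [C ::= C west]
C west west west => C west west west west   [C ::= C west]
C west west west west => C west west west west west   [C ::= C west]
C west west west west west => C west west west west west west   [C ::= C west]
C west west west west west west => C west west west west west west west   [C ::= C west]
C west west west west west west west => C west west west west west west west west   [C ::= C west]
C west west west west west west west west => C west west west west west west west west west   [C ::= C west]
C west west west west west west west west west => C west west west west west west west west west west   [C ::= C west]
C west west west west west west west west west west => west pop west west west west west west west west west west   [C ::= west pop]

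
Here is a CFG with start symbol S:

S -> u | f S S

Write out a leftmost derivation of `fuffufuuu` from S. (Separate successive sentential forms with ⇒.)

S⇒fSS⇒fuS⇒fufSS⇒fuffSSS⇒fuffuSS⇒fuffufSSS⇒fuffufuSS⇒fuffufuuS⇒fuffufuuu

S ⇒ fSS   [S -> f S S]
fSS ⇒ fuS   [S -> u]
fuS ⇒ fufSS   [S -> f S S]
fufSS ⇒ fuffSSS   [S -> f S S]
fuffSSS ⇒ fuffuSS   [S -> u]
fuffuSS ⇒ fuffufSSS   [S -> f S S]
fuffufSSS ⇒ fuffufuSS   [S -> u]
fuffufuSS ⇒ fuffufuuS   [S -> u]
fuffufuuS ⇒ fuffufuuu   [S -> u]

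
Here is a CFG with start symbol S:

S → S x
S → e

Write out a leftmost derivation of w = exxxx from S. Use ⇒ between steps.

S ⇒ Sx ⇒ Sxx ⇒ Sxxx ⇒ Sxxxx ⇒ exxxx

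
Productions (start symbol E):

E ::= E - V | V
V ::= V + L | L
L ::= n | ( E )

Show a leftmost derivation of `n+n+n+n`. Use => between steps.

E => V => V+L => V+L+L => V+L+L+L => L+L+L+L => n+L+L+L => n+n+L+L => n+n+n+L => n+n+n+n

E => V   [E ::= V]
V => V+L   [V ::= V + L]
V+L => V+L+L   [V ::= V + L]
V+L+L => V+L+L+L   [V ::= V + L]
V+L+L+L => L+L+L+L   [V ::= L]
L+L+L+L => n+L+L+L   [L ::= n]
n+L+L+L => n+n+L+L   [L ::= n]
n+n+L+L => n+n+n+L   [L ::= n]
n+n+n+L => n+n+n+n   [L ::= n]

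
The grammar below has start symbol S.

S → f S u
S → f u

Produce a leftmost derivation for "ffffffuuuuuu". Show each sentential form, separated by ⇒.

S ⇒ fSu ⇒ ffSuu ⇒ fffSuuu ⇒ ffffSuuuu ⇒ fffffSuuuuu ⇒ ffffffuuuuuu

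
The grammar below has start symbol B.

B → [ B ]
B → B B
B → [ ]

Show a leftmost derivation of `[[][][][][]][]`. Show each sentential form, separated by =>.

B => BB   [B → B B]
BB => [B]B   [B → [ B ]]
[B]B => [BB]B   [B → B B]
[BB]B => [BBB]B   [B → B B]
[BBB]B => [BBBB]B   [B → B B]
[BBBB]B => [BBBBB]B   [B → B B]
[BBBBB]B => [[]BBBB]B   [B → [ ]]
[[]BBBB]B => [[][]BBB]B   [B → [ ]]
[[][]BBB]B => [[][][]BB]B   [B → [ ]]
[[][][]BB]B => [[][][][]B]B   [B → [ ]]
[[][][][]B]B => [[][][][][]]B   [B → [ ]]
[[][][][][]]B => [[][][][][]][]   [B → [ ]]

B=>BB=>[B]B=>[BB]B=>[BBB]B=>[BBBB]B=>[BBBBB]B=>[[]BBBB]B=>[[][]BBB]B=>[[][][]BB]B=>[[][][][]B]B=>[[][][][][]]B=>[[][][][][]][]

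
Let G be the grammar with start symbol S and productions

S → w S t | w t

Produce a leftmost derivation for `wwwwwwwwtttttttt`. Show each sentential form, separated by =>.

S=>wSt=>wwStt=>wwwSttt=>wwwwStttt=>wwwwwSttttt=>wwwwwwStttttt=>wwwwwwwSttttttt=>wwwwwwwwtttttttt

S => wSt   [S → w S t]
wSt => wwStt   [S → w S t]
wwStt => wwwSttt   [S → w S t]
wwwSttt => wwwwStttt   [S → w S t]
wwwwStttt => wwwwwSttttt   [S → w S t]
wwwwwSttttt => wwwwwwStttttt   [S → w S t]
wwwwwwStttttt => wwwwwwwSttttttt   [S → w S t]
wwwwwwwSttttttt => wwwwwwwwtttttttt   [S → w t]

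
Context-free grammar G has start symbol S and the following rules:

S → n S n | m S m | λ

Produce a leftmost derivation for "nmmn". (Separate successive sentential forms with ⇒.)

S ⇒ nSn   [S → n S n]
nSn ⇒ nmSmn   [S → m S m]
nmSmn ⇒ nmmn   [S → λ]

S⇒nSn⇒nmSmn⇒nmmn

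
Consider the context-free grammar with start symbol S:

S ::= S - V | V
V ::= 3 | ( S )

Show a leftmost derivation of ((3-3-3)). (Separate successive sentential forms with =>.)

S => V   [S ::= V]
V => (S)   [V ::= ( S )]
(S) => (V)   [S ::= V]
(V) => ((S))   [V ::= ( S )]
((S)) => ((S-V))   [S ::= S - V]
((S-V)) => ((S-V-V))   [S ::= S - V]
((S-V-V)) => ((V-V-V))   [S ::= V]
((V-V-V)) => ((3-V-V))   [V ::= 3]
((3-V-V)) => ((3-3-V))   [V ::= 3]
((3-3-V)) => ((3-3-3))   [V ::= 3]

S => V => (S) => (V) => ((S)) => ((S-V)) => ((S-V-V)) => ((V-V-V)) => ((3-V-V)) => ((3-3-V)) => ((3-3-3))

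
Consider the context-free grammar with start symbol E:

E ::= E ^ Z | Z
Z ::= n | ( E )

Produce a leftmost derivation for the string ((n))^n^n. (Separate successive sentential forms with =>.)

E => E^Z => E^Z^Z => Z^Z^Z => (E)^Z^Z => (Z)^Z^Z => ((E))^Z^Z => ((Z))^Z^Z => ((n))^Z^Z => ((n))^n^Z => ((n))^n^n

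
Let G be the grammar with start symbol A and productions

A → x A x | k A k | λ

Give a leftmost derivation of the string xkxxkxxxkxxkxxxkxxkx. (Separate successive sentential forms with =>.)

A => xAx   [A → x A x]
xAx => xkAkx   [A → k A k]
xkAkx => xkxAxkx   [A → x A x]
xkxAxkx => xkxxAxxkx   [A → x A x]
xkxxAxxkx => xkxxkAkxxkx   [A → k A k]
xkxxkAkxxkx => xkxxkxAxkxxkx   [A → x A x]
xkxxkxAxkxxkx => xkxxkxxAxxkxxkx   [A → x A x]
xkxxkxxAxxkxxkx => xkxxkxxxAxxxkxxkx   [A → x A x]
xkxxkxxxAxxxkxxkx => xkxxkxxxkAkxxxkxxkx   [A → k A k]
xkxxkxxxkAkxxxkxxkx => xkxxkxxxkxAxkxxxkxxkx   [A → x A x]
xkxxkxxxkxAxkxxxkxxkx => xkxxkxxxkxxkxxxkxxkx   [A → λ]

A => xAx => xkAkx => xkxAxkx => xkxxAxxkx => xkxxkAkxxkx => xkxxkxAxkxxkx => xkxxkxxAxxkxxkx => xkxxkxxxAxxxkxxkx => xkxxkxxxkAkxxxkxxkx => xkxxkxxxkxAxkxxxkxxkx => xkxxkxxxkxxkxxxkxxkx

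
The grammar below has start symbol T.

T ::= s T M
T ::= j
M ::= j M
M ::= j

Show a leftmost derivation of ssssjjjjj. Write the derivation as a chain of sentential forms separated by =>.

T => sTM => ssTMM => sssTMMM => ssssTMMMM => ssssjMMMM => ssssjjMMM => ssssjjjMM => ssssjjjjM => ssssjjjjj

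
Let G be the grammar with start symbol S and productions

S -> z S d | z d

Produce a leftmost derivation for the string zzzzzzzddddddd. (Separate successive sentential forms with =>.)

S => zSd   [S -> z S d]
zSd => zzSdd   [S -> z S d]
zzSdd => zzzSddd   [S -> z S d]
zzzSddd => zzzzSdddd   [S -> z S d]
zzzzSdddd => zzzzzSddddd   [S -> z S d]
zzzzzSddddd => zzzzzzSdddddd   [S -> z S d]
zzzzzzSdddddd => zzzzzzzddddddd   [S -> z d]

S=>zSd=>zzSdd=>zzzSddd=>zzzzSdddd=>zzzzzSddddd=>zzzzzzSdddddd=>zzzzzzzddddddd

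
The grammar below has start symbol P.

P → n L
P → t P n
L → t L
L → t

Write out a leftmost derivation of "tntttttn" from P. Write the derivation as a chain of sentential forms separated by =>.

P => tPn => tnLn => tntLn => tnttLn => tntttLn => tnttttLn => tntttttn

P => tPn   [P → t P n]
tPn => tnLn   [P → n L]
tnLn => tntLn   [L → t L]
tntLn => tnttLn   [L → t L]
tnttLn => tntttLn   [L → t L]
tntttLn => tnttttLn   [L → t L]
tnttttLn => tntttttn   [L → t]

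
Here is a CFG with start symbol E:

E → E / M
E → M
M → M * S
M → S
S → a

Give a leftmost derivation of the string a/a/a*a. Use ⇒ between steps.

E⇒E/M⇒E/M/M⇒M/M/M⇒S/M/M⇒a/M/M⇒a/S/M⇒a/a/M⇒a/a/M*S⇒a/a/S*S⇒a/a/a*S⇒a/a/a*a

E ⇒ E/M   [E → E / M]
E/M ⇒ E/M/M   [E → E / M]
E/M/M ⇒ M/M/M   [E → M]
M/M/M ⇒ S/M/M   [M → S]
S/M/M ⇒ a/M/M   [S → a]
a/M/M ⇒ a/S/M   [M → S]
a/S/M ⇒ a/a/M   [S → a]
a/a/M ⇒ a/a/M*S   [M → M * S]
a/a/M*S ⇒ a/a/S*S   [M → S]
a/a/S*S ⇒ a/a/a*S   [S → a]
a/a/a*S ⇒ a/a/a*a   [S → a]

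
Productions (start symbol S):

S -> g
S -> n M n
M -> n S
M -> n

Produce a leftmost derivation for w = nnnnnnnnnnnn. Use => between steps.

S => nMn   [S -> n M n]
nMn => nnSn   [M -> n S]
nnSn => nnnMnn   [S -> n M n]
nnnMnn => nnnnSnn   [M -> n S]
nnnnSnn => nnnnnMnnn   [S -> n M n]
nnnnnMnnn => nnnnnnSnnn   [M -> n S]
nnnnnnSnnn => nnnnnnnMnnnn   [S -> n M n]
nnnnnnnMnnnn => nnnnnnnnnnnn   [M -> n]

S => nMn => nnSn => nnnMnn => nnnnSnn => nnnnnMnnn => nnnnnnSnnn => nnnnnnnMnnnn => nnnnnnnnnnnn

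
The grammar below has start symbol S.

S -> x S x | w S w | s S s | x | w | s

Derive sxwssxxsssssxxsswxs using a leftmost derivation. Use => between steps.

S => sSs => sxSxs => sxwSwxs => sxwsSswxs => sxwssSsswxs => sxwssxSxsswxs => sxwssxxSxxsswxs => sxwssxxsSsxxsswxs => sxwssxxssSssxxsswxs => sxwssxxsssssxxsswxs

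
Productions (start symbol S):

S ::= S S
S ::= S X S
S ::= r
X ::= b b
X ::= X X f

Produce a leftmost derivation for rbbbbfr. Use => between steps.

S => SXS   [S ::= S X S]
SXS => rXS   [S ::= r]
rXS => rXXfS   [X ::= X X f]
rXXfS => rbbXfS   [X ::= b b]
rbbXfS => rbbbbfS   [X ::= b b]
rbbbbfS => rbbbbfr   [S ::= r]

S=>SXS=>rXS=>rXXfS=>rbbXfS=>rbbbbfS=>rbbbbfr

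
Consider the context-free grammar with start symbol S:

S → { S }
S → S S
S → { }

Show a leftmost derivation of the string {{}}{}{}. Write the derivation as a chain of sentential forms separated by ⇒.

S ⇒ SS ⇒ SSS ⇒ {S}SS ⇒ {{}}SS ⇒ {{}}{}S ⇒ {{}}{}{}

S ⇒ SS   [S → S S]
SS ⇒ SSS   [S → S S]
SSS ⇒ {S}SS   [S → { S }]
{S}SS ⇒ {{}}SS   [S → { }]
{{}}SS ⇒ {{}}{}S   [S → { }]
{{}}{}S ⇒ {{}}{}{}   [S → { }]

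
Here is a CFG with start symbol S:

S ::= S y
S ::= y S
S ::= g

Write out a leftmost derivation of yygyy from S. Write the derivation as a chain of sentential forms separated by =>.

S=>yS=>yyS=>yySy=>yySyy=>yygyy

S => yS   [S ::= y S]
yS => yyS   [S ::= y S]
yyS => yySy   [S ::= S y]
yySy => yySyy   [S ::= S y]
yySyy => yygyy   [S ::= g]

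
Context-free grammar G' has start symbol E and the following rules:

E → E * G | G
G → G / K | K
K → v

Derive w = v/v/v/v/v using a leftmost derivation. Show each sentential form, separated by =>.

E=>G=>G/K=>G/K/K=>G/K/K/K=>G/K/K/K/K=>K/K/K/K/K=>v/K/K/K/K=>v/v/K/K/K=>v/v/v/K/K=>v/v/v/v/K=>v/v/v/v/v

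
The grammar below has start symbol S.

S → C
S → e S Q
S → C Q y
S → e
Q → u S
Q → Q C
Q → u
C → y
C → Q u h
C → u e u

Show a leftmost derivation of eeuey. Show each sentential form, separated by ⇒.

S ⇒ eSQ   [S → e S Q]
eSQ ⇒ eeQ   [S → e]
eeQ ⇒ eeQC   [Q → Q C]
eeQC ⇒ eeuSC   [Q → u S]
eeuSC ⇒ eeueC   [S → e]
eeueC ⇒ eeuey   [C → y]

S⇒eSQ⇒eeQ⇒eeQC⇒eeuSC⇒eeueC⇒eeuey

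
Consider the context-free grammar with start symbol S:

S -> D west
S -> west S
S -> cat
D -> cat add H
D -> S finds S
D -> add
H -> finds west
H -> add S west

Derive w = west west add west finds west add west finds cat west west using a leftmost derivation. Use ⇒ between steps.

S ⇒ west S ⇒ west D west ⇒ west S finds S west ⇒ west west S finds S west ⇒ west west D west finds S west ⇒ west west add west finds S west ⇒ west west add west finds west S west ⇒ west west add west finds west D west west ⇒ west west add west finds west S finds S west west ⇒ west west add west finds west D west finds S west west ⇒ west west add west finds west add west finds S west west ⇒ west west add west finds west add west finds cat west west

S ⇒ west S   [S -> west S]
west S ⇒ west D west   [S -> D west]
west D west ⇒ west S finds S west   [D -> S finds S]
west S finds S west ⇒ west west S finds S west   [S -> west S]
west west S finds S west ⇒ west west D west finds S west   [S -> D west]
west west D west finds S west ⇒ west west add west finds S west   [D -> add]
west west add west finds S west ⇒ west west add west finds west S west   [S -> west S]
west west add west finds west S west ⇒ west west add west finds west D west west   [S -> D west]
west west add west finds west D west west ⇒ west west add west finds west S finds S west west   [D -> S finds S]
west west add west finds west S finds S west west ⇒ west west add west finds west D west finds S west west   [S -> D west]
west west add west finds west D west finds S west west ⇒ west west add west finds west add west finds S west west   [D -> add]
west west add west finds west add west finds S west west ⇒ west west add west finds west add west finds cat west west   [S -> cat]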